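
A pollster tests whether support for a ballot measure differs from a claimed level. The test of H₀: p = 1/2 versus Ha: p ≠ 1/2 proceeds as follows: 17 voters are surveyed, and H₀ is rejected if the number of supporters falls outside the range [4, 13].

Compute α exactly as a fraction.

Under H₀, S ~ Binomial(17, 1/2); α is the probability of landing in either tail, P(S ≤ 3) + P(S ≥ 14).
The two tails are symmetric, so α = 2·(1 + 17 + 136 + 680)/2^17 = 1668/131072 = 417/32768.

417/32768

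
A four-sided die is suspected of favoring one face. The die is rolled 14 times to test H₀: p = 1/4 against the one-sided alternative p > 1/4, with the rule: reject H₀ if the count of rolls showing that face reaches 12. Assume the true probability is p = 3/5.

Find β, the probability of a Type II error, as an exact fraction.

A Type II error is failing to reject when Ha holds: with p = 3/5, β = P(X ≤ 11).
Equivalently, β = 1 − P(X ≥ 12) = 5860647088/6103515625.

5860647088/6103515625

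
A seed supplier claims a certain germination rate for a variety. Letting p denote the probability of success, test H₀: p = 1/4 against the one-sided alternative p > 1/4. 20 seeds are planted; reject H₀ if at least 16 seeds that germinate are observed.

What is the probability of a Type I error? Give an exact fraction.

106249/274877906944

α = P(reject H₀ | H₀ true) = P(K ≥ 16 | p = 1/4), with K ~ Binomial(20, 1/4).
Adding the binomial terms for j = 16 through 20 with p = 1/4 yields 106249/274877906944.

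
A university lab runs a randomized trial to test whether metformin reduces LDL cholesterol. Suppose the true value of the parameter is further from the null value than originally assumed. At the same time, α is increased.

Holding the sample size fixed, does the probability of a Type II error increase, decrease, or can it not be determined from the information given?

It decreases.

A bigger departure from H₀ is easier for the test to detect, so it fails to reject less often. Relaxing α lowers the evidence threshold; under Ha, outcomes that previously fell short now trigger rejection. Both changes push β in the same direction.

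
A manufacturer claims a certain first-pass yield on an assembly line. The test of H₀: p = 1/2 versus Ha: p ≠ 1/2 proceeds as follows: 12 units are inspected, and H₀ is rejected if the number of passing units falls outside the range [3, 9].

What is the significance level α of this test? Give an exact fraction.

The significance level is the null-hypothesis probability of the rejection region {≤2} ∪ {≥10}.
By symmetry, α = 2·P(Y ≤ 2) = 2·(1 + 12 + 66)/4096 = 158/4096 = 79/2048.

79/2048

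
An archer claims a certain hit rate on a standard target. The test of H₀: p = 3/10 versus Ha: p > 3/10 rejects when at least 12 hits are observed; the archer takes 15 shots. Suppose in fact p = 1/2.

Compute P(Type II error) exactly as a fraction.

Under the alternative p = 1/2, X ~ Binomial(15, 1/2); β is the probability the test does not reject, P(X < 12).
Summing C(15,j)·(1/2)^j·(1/2)^{15-j} for j = 0..11 gives 503/512.

503/512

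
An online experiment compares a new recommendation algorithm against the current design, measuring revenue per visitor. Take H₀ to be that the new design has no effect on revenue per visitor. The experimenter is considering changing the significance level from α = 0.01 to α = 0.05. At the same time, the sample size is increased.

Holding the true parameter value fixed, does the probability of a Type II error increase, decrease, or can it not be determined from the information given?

It decreases.

Relaxing α lowers the evidence threshold; under Ha, outcomes that previously fell short now trigger rejection. A larger sample reduces the standard error, pulling the sampling distribution under Ha further from the non-rejection region. Both changes push β in the same direction.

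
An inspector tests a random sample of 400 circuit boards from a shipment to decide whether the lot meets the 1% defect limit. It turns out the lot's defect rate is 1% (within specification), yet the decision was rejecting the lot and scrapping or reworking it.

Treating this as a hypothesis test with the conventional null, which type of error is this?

Type I error

The null hypothesis here is that the lot's defect rate is 1% (within specification).
'Rejecting the lot and scrapping or reworking it' corresponds to rejecting H₀.
H₀ was rejected but H₀ is true — a Type I error (false positive).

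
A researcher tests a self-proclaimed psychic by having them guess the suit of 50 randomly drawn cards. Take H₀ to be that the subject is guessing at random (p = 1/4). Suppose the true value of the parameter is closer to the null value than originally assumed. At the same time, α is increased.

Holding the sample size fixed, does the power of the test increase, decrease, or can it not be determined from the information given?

Cannot be determined from the information given.

The first change alone would make β increase; the second alone would make β decrease. Which effect dominates depends on the magnitudes, which are not given.
Since power = 1 − β, the effect on power is likewise indeterminate.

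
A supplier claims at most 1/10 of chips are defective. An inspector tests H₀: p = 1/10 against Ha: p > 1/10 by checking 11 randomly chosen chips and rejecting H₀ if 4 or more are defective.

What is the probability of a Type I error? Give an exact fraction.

The significance level is the probability, assuming p = 1/10, of seeing 4 or more defectives in 11 draws.
Via the complement, α = 1 − Σ_{j=0}^{3} C(11,j)(1/10)^j(9/10)^{11-j} = 46336903/2500000000.

46336903/2500000000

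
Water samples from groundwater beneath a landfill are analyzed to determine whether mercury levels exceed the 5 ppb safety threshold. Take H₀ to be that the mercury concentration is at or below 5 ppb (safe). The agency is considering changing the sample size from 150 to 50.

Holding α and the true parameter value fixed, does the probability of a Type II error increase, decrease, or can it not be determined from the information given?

Reducing n widens both sampling distributions, so the test has less ability to distinguish Ha from H₀.

It increases.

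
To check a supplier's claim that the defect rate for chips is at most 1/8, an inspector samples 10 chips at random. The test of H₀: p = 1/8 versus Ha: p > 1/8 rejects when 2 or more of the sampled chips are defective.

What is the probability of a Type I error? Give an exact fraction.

387730505/1073741824

α = P(reject H₀ | H₀ true) = P(Y ≥ 2 | p = 1/8), Y ~ Binomial(10, 1/8).
α = 1 − P(Y ≤ 1) = 1 − 686011319/1073741824 = 387730505/1073741824.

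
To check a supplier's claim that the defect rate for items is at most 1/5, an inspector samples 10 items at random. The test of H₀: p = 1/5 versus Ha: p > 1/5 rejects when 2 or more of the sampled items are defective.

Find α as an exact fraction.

6095609/9765625

The significance level is the probability, assuming p = 1/5, of seeing 2 or more defectives in 10 draws.
Via the complement, α = 1 − Σ_{j=0}^{1} C(10,j)(1/5)^j(4/5)^{10-j} = 6095609/9765625.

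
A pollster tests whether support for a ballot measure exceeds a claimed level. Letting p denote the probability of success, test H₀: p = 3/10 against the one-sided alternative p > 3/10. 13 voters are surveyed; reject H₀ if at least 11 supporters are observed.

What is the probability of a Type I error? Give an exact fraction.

90876411/1250000000000

The Type I error probability is α = P(X ≥ 11) computed under H₀, where X ~ Binomial(13, 3/10).
Adding the binomial terms for j = 11 through 13 with p = 3/10 yields 90876411/1250000000000.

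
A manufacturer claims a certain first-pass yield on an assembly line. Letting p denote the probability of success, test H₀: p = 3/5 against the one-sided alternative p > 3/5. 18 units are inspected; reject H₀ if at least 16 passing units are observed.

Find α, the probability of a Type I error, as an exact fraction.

31381059609/3814697265625

The Type I error probability is α = P(X ≥ 16) computed under H₀, where X ~ Binomial(18, 3/5).
Adding the binomial terms for j = 16 through 18 with p = 3/5 yields 31381059609/3814697265625.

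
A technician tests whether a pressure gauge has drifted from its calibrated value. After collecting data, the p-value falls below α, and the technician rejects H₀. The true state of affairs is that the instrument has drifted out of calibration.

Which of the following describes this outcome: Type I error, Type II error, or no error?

No error (correct decision).

The conventional null hypothesis here is that the instrument is correctly calibrated.
The test rejected a false H₀ — the decision matches the true state.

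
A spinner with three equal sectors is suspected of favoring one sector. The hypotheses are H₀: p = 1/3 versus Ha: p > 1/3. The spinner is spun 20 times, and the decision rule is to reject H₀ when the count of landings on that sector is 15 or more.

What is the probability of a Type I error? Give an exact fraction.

The Type I error probability is α = P(S ≥ 15) computed under H₀, where S ~ Binomial(20, 1/3).
Summing C(20,j)(1/3)^j(2/3)^{20−j} for j = 15,…,20 gives 64841/387420489.

64841/387420489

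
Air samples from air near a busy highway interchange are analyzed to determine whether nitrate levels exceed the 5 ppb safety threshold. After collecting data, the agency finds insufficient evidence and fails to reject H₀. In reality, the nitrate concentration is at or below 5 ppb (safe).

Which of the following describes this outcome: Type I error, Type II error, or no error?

The conventional null hypothesis here is that the nitrate concentration is at or below 5 ppb (safe).
The test retained a true H₀ — the decision matches the true state.

No error — this is a correct decision.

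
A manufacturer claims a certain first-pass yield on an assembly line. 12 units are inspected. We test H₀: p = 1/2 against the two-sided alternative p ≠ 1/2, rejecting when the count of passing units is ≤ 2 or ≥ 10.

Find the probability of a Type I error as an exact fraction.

The significance level is the null-hypothesis probability of the rejection region {≤2} ∪ {≥10}.
Each tail has probability (1 + 12 + 66)/4096; doubling gives α = 158/4096 = 79/2048.

79/2048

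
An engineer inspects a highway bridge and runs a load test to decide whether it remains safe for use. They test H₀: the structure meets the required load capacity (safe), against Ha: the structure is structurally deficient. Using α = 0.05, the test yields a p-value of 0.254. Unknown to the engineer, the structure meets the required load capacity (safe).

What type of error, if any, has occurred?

Since p = 0.254 ≥ α = 0.05, H₀ is not rejected.
H₀ is true (actually the structure meets the required load capacity (safe)).
The decision matches the true state — no error.

Neither — the decision is correct.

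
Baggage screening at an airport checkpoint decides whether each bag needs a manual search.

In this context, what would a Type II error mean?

A Type II error would mean concluding that the bag contains no prohibited items (or at least failing to establish that the bag contains a prohibited item) when in fact the bag contains a prohibited item.

With the conventional null hypothesis that the bag contains no prohibited items:
A Type II error is failing to reject H₀ when H₀ is false.
Here that means letting the bag through when actually the bag contains a prohibited item.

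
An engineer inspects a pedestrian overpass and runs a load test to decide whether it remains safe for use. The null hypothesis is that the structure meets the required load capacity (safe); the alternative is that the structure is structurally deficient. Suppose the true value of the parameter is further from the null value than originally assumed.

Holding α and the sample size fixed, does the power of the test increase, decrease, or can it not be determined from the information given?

It increases.

A bigger departure from H₀ is easier for the test to detect, so it fails to reject less often.
Since power = 1 − β and β decreases, power increases.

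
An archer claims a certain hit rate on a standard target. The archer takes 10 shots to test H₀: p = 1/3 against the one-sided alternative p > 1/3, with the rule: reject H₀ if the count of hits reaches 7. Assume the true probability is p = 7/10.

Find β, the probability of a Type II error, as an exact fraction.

218993301/625000000

Under the alternative p = 7/10, K ~ Binomial(10, 7/10); β is the probability the test does not reject, P(K < 7).
Equivalently, β = 1 − P(K ≥ 7) = 218993301/625000000.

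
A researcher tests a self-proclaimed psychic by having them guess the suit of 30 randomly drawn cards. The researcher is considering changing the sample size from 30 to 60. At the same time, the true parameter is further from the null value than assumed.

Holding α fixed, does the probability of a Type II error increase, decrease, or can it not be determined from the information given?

More data shrinks sampling variability; the test statistic under Ha concentrates further from the null value, making rejection more likely. The further the true parameter sits from the null value, the more of the Ha sampling distribution falls in the rejection region. Both changes push β in the same direction.

It decreases.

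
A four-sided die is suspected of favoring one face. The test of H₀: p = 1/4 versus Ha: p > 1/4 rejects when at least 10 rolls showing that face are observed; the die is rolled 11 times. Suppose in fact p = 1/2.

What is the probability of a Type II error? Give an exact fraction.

Under the alternative p = 1/2, K ~ Binomial(11, 1/2); β is the probability the test does not reject, P(K < 10).
Adding the binomial probabilities P(K=0)+…+P(K=9) at p = 1/2 gives 509/512.

509/512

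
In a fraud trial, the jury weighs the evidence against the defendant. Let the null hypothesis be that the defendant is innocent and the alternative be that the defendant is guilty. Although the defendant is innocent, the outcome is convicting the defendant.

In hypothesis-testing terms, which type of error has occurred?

Type I error

'Convicting the defendant' corresponds to rejecting H₀.
H₀ was rejected but H₀ is true — a Type I error (false positive).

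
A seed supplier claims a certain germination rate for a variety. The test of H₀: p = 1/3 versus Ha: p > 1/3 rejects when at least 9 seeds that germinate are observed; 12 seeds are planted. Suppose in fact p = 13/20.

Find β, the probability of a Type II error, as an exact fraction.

535222111290433/819200000000000

A Type II error is failing to reject when Ha holds: with p = 13/20, β = P(Y ≤ 8).
Adding the binomial probabilities P(Y=0)+…+P(Y=8) at p = 13/20 gives 535222111290433/819200000000000.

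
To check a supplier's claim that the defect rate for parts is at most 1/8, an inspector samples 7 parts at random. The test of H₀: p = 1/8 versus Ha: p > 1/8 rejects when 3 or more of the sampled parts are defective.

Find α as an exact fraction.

97119/2097152

The significance level is the probability, assuming p = 1/8, of seeing 3 or more defectives in 7 draws.
Via the complement, α = 1 − Σ_{j=0}^{2} C(7,j)(1/8)^j(7/8)^{7-j} = 97119/2097152.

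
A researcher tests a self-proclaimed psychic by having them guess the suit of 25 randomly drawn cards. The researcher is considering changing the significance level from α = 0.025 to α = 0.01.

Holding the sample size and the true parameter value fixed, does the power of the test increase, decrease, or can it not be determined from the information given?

It decreases.

A smaller α moves the rejection region further into the tail. With the alternative true, more outcomes now fall outside the rejection region, so failing to reject becomes more likely.
Since power = 1 − β and β increases, power decreases.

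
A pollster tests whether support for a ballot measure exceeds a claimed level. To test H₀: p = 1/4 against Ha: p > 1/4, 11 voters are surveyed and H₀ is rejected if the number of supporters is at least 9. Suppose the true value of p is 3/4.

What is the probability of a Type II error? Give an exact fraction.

2285053/4194304

A Type II error is failing to reject when Ha holds: with p = 3/4, β = P(S ≤ 8).
Adding the binomial probabilities P(S=0)+…+P(S=8) at p = 3/4 gives 2285053/4194304.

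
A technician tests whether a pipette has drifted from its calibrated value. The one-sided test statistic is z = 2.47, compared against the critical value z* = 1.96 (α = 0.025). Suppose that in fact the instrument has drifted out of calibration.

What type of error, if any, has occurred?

No error (correct decision).

The conventional null hypothesis is that the instrument is correctly calibrated.
Since z = 2.47 > z* = 1.96, H₀ is rejected.
H₀ is false (actually the instrument has drifted out of calibration).
The decision matches the true state — no error.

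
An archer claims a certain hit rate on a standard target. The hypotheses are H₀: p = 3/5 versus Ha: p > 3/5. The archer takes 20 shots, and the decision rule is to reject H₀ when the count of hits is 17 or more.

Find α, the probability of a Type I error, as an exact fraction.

1522175101281/95367431640625

Under H₀, K ~ Binomial(20, 3/5), and α = P(K ≥ 17).
P(K ≥ 17) = Σ_{j=17}^{20} C(20,j)·(3/5)^j·(2/5)^{20-j} = 1522175101281/95367431640625.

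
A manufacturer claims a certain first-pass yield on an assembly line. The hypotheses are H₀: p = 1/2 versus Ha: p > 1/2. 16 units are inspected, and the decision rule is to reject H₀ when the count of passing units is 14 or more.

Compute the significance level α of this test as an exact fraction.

137/65536

Under H₀, X ~ Binomial(16, 1/2), and α = P(X ≥ 14).
That's C(16,14) + C(16,15) + C(16,16) over 2^16, i.e. (120 + 16 + 1)/65536 = 137/65536.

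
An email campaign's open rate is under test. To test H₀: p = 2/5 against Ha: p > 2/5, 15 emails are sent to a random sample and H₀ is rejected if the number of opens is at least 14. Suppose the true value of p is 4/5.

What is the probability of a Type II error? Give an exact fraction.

25417304461/30517578125

β = P(fail to reject H₀ | Ha true) = P(S ≤ 13 | p = 4/5), S ~ Binomial(15, 4/5).
Equivalently, β = 1 − P(S ≥ 14) = 25417304461/30517578125.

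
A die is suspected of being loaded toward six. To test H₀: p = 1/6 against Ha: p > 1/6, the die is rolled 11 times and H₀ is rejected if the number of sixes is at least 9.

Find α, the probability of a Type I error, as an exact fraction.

53/13436928

α = P(reject H₀ | H₀ true) = P(K ≥ 9 | p = 1/6), with K ~ Binomial(11, 1/6).
Summing C(11,j)(1/6)^j(5/6)^{11−j} for j = 9,…,11 gives 53/13436928.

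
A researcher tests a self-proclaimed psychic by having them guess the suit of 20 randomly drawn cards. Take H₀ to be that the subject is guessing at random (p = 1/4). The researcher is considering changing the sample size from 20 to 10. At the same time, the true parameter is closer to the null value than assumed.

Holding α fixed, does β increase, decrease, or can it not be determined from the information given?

It increases.

With less data the test statistic is noisier; under Ha, more outcomes land inside the acceptance region. A smaller departure from H₀ means the test statistic under Ha is distributed closer to where it would be under H₀; rejection becomes less likely. Both changes push β in the same direction.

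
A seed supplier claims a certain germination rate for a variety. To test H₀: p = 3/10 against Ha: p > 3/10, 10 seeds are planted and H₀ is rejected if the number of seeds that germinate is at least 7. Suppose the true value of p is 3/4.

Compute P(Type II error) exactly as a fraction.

A Type II error is failing to reject when Ha holds: with p = 3/4, β = P(K ≤ 6).
Adding the binomial probabilities P(K=0)+…+P(K=6) at p = 3/4 gives 58753/262144.

58753/262144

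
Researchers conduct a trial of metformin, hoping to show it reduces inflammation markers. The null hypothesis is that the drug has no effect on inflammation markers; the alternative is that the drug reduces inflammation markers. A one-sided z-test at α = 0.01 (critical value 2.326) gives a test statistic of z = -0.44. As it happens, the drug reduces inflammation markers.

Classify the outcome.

Type II error

Since z = -0.44 ≤ z* = 2.326, H₀ is not rejected.
H₀ is false (actually the drug reduces inflammation markers).
Failing to reject a false H₀ is a Type II error.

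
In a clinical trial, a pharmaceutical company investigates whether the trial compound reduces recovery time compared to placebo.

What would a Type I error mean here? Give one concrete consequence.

A Type I error would mean concluding that the drug reduces recovery time when in fact the drug has no effect on recovery time. Consequence: resources are spent bringing an ineffective treatment to market.

With the conventional null hypothesis that the drug has no effect on recovery time:
A Type I error is rejecting H₀ when H₀ is true.
Here that means concluding that the drug is effective when actually the drug has no effect on recovery time.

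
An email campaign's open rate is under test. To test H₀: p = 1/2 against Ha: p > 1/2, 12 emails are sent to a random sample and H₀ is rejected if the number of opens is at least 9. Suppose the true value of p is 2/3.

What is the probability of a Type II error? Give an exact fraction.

A Type II error is failing to reject when Ha holds: with p = 2/3, β = P(X ≤ 8).
Adding the binomial probabilities P(X=0)+…+P(X=8) at p = 2/3 gives 107515/177147.

107515/177147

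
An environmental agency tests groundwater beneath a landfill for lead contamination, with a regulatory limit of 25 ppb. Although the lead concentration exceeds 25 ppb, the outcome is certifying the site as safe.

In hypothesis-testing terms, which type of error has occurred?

Type II error

The null hypothesis here is that the lead concentration is at or below 25 ppb (safe).
'Certifying the site as safe' corresponds to failing to reject H₀.
H₀ was not rejected but H₀ is false — a Type II error (false negative).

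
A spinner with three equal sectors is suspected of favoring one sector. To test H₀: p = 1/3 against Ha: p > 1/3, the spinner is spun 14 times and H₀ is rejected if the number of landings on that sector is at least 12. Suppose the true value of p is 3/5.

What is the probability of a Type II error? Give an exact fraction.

5860647088/6103515625

β = P(fail to reject H₀ | Ha true) = P(K ≤ 11 | p = 3/5), K ~ Binomial(14, 3/5).
Summing C(14,j)·(3/5)^j·(2/5)^{14-j} for j = 0..11 gives 5860647088/6103515625.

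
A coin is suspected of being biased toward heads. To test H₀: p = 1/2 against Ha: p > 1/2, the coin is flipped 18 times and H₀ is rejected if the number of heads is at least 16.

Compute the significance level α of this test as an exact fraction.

43/65536

α = P(reject H₀ | H₀ true) = P(K ≥ 16 | p = 1/2), with K ~ Binomial(18, 1/2).
That's C(18,16) + C(18,17) + C(18,18) over 2^18, i.e. (153 + 18 + 1)/262144 = 172/262144 = 43/65536.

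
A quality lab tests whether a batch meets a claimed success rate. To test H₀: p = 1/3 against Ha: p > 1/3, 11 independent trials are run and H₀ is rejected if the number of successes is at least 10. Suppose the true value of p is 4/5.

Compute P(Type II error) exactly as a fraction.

6619897/9765625

β = P(fail to reject H₀ | Ha true) = P(S ≤ 9 | p = 4/5), S ~ Binomial(11, 4/5).
Equivalently, β = 1 − P(S ≥ 10) = 6619897/9765625.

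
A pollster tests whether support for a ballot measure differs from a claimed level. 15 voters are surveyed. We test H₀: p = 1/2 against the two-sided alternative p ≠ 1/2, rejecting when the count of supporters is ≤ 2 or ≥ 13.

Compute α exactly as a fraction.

The significance level is the null-hypothesis probability of the rejection region {≤2} ∪ {≥13}.
The two tails are symmetric, so α = 2·(1 + 15 + 105)/2^15 = 242/32768 = 121/16384.

121/16384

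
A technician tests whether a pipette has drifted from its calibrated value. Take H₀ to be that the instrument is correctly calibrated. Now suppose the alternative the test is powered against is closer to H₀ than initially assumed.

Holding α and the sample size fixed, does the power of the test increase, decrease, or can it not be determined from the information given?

A smaller departure from H₀ means the test statistic under Ha is distributed closer to where it would be under H₀; rejection becomes less likely.
Since power = 1 − β and β increases, power decreases.

It decreases.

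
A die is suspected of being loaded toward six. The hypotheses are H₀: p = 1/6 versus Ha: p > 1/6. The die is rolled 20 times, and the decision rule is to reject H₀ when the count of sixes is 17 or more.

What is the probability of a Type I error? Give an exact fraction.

Under H₀, X ~ Binomial(20, 1/6), and α = P(X ≥ 17).
Summing C(20,j)(1/6)^j(5/6)^{20−j} for j = 17,…,20 gives 49117/1218719480020992.

49117/1218719480020992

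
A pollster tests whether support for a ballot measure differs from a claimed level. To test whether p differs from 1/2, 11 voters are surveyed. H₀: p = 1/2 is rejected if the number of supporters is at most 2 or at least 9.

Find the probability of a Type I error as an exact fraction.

α = P(K ≤ 2 or K ≥ 9 | p = 1/2), K ~ Binomial(11, 1/2).
Each tail has probability (1 + 11 + 55)/2048; doubling gives α = 134/2048 = 67/1024.

67/1024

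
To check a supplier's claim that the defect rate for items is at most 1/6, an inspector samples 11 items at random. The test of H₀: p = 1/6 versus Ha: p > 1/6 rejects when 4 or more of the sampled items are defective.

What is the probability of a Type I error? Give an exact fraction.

1444669/15116544

Under H₀, X ~ Binomial(11, 1/6); the Type I error rate is P(X ≥ 4).
α = 1 − P(X ≤ 3) = 1 − 13671875/15116544 = 1444669/15116544.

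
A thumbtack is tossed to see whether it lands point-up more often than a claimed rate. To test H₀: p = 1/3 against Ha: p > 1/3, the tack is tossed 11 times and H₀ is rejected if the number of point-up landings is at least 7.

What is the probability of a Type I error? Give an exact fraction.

Under H₀, S ~ Binomial(11, 1/3), and α = P(S ≥ 7).
Summing C(11,j)(1/3)^j(2/3)^{11−j} for j = 7,…,11 gives 2281/59049.

2281/59049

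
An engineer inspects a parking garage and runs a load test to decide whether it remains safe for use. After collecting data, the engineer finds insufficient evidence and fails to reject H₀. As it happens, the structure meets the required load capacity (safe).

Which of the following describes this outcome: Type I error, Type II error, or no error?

The conventional null hypothesis here is that the structure meets the required load capacity (safe).
The test retained a true H₀ — the decision matches the true state.

No error (correct decision).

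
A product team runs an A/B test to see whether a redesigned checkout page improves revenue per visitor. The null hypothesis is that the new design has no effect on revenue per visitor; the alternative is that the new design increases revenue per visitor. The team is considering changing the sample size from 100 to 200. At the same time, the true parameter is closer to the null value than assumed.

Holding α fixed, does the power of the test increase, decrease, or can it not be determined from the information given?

Cannot be determined from the information given.

The first change alone would make β decrease; the second alone would make β increase. Which effect dominates depends on the magnitudes, which are not given.
Since power = 1 − β, the effect on power is likewise indeterminate.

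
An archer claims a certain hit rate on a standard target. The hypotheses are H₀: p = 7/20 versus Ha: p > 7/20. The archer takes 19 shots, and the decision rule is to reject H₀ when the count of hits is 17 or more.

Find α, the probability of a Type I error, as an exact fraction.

Under H₀, Y ~ Binomial(19, 7/20), and α = P(Y ≥ 17).
P(Y ≥ 17) = Σ_{j=17}^{19} C(19,j)·(7/20)^j·(13/20)^{19-j} = 7136406277585549139/5242880000000000000000000.

7136406277585549139/5242880000000000000000000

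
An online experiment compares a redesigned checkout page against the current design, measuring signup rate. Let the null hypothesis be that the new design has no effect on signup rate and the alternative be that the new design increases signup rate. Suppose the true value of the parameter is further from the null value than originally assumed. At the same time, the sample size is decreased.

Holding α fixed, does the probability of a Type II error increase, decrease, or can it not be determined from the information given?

The first change alone would make β decrease; the second alone would make β increase. Which effect dominates depends on the magnitudes, which are not given.

Cannot be determined from the information given.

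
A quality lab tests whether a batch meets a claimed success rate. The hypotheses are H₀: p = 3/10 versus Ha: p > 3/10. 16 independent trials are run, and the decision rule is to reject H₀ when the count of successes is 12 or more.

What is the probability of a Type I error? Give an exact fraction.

531662610897/2000000000000000

The Type I error probability is α = P(K ≥ 12) computed under H₀, where K ~ Binomial(16, 3/10).
Adding the binomial terms for j = 12 through 16 with p = 3/10 yields 531662610897/2000000000000000.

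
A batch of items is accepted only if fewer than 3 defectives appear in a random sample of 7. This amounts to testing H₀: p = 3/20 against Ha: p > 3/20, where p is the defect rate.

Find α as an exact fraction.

Under H₀, X ~ Binomial(7, 3/20); the Type I error rate is P(X ≥ 3).
α = 1 − P(X ≤ 2) = 1 − 237116119/256000000 = 18883881/256000000.

18883881/256000000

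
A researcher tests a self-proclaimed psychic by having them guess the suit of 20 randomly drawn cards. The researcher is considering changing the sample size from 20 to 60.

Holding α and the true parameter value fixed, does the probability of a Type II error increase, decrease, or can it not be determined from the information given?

More data shrinks sampling variability; the test statistic under Ha concentrates further from the null value, making rejection more likely.

It decreases.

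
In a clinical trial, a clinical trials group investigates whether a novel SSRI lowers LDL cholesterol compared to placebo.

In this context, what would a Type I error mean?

A Type I error would mean concluding that the drug lowers LDL cholesterol when in fact the drug has no effect on LDL cholesterol.

With the conventional null hypothesis that the drug has no effect on LDL cholesterol:
A Type I error is rejecting H₀ when H₀ is true.
Here that means concluding that the drug is effective when actually the drug has no effect on LDL cholesterol.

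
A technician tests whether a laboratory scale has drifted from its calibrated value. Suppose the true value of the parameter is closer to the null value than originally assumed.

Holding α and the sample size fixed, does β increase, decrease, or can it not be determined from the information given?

It increases.

A smaller departure from H₀ means the test statistic under Ha is distributed closer to where it would be under H₀; rejection becomes less likely.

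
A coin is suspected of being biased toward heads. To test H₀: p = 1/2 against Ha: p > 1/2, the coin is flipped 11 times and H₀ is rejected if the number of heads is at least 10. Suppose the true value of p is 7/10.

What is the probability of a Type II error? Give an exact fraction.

2217524751/2500000000

β = P(fail to reject H₀ | Ha true) = P(X ≤ 9 | p = 7/10), X ~ Binomial(11, 7/10).
Adding the binomial probabilities P(X=0)+…+P(X=9) at p = 7/10 gives 2217524751/2500000000.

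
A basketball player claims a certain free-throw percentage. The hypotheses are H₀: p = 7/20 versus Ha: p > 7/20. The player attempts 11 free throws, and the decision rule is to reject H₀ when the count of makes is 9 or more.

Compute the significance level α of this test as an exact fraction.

α = P(reject H₀ | H₀ true) = P(X ≥ 9 | p = 7/20), with X ~ Binomial(11, 7/20).
Adding the binomial terms for j = 9 through 11 with p = 7/20 yields 83491612883/40960000000000.

83491612883/40960000000000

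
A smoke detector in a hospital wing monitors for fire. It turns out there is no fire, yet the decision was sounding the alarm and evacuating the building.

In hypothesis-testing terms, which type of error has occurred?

The null hypothesis here is that there is no fire.
'Sounding the alarm and evacuating the building' corresponds to rejecting H₀.
H₀ was rejected but H₀ is true — a Type I error (false positive).

Type I error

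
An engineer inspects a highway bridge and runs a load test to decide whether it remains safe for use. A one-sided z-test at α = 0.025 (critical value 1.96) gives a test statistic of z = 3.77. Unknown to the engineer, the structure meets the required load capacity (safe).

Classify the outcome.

Type I error

The conventional null hypothesis is that the structure meets the required load capacity (safe).
Since z = 3.77 > z* = 1.96, H₀ is rejected.
H₀ is true (actually the structure meets the required load capacity (safe)).
Rejecting a true H₀ is a Type I error.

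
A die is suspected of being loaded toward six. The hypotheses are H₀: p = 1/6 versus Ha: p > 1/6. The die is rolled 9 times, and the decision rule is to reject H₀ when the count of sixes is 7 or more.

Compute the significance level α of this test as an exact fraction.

The Type I error probability is α = P(S ≥ 7) computed under H₀, where S ~ Binomial(9, 1/6).
Adding the binomial terms for j = 7 through 9 with p = 1/6 yields 473/5038848.

473/5038848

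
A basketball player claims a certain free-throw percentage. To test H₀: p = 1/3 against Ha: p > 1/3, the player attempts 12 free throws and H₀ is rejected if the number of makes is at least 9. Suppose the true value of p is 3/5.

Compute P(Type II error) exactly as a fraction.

37825328/48828125

β = P(fail to reject H₀ | Ha true) = P(K ≤ 8 | p = 3/5), K ~ Binomial(12, 3/5).
Adding the binomial probabilities P(K=0)+…+P(K=8) at p = 3/5 gives 37825328/48828125.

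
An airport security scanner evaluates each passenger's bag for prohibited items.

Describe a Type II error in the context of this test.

With the conventional null hypothesis that the bag contains no prohibited items:
A Type II error is failing to reject H₀ when H₀ is false.
Here that means letting the bag through when actually the bag contains a prohibited item.

A Type II error would mean concluding that the bag contains no prohibited items (or at least failing to establish that the bag contains a prohibited item) when in fact the bag contains a prohibited item.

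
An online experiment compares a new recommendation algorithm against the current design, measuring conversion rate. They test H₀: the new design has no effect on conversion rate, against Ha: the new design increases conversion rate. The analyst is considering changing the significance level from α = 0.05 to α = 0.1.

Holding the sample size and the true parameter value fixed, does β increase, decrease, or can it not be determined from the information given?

With a larger α the critical value moves toward the center, so more of the Ha sampling distribution lies in the rejection region.

It decreases.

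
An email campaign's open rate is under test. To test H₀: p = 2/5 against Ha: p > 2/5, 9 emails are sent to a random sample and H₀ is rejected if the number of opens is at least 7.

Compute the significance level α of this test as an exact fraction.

α = P(reject H₀ | H₀ true) = P(X ≥ 7 | p = 2/5), with X ~ Binomial(9, 2/5).
P(X ≥ 7) = Σ_{j=7}^{9} C(9,j)·(2/5)^j·(3/5)^{9-j} = 48896/1953125.

48896/1953125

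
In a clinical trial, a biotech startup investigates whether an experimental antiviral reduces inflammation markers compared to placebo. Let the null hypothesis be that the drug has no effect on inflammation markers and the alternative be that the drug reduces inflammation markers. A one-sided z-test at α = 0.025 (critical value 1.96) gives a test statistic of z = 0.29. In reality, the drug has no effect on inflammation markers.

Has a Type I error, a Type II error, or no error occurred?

No error (correct decision).

Since z = 0.29 ≤ z* = 1.96, H₀ is not rejected.
H₀ is true (actually the drug has no effect on inflammation markers).
The decision matches the true state — no error.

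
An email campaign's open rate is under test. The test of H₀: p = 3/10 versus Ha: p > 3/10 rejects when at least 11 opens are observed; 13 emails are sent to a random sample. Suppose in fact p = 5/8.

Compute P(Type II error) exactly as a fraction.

Under the alternative p = 5/8, Y ~ Binomial(13, 5/8); β is the probability the test does not reject, P(Y < 11).
Equivalently, β = 1 − P(Y ≥ 11) = 252368141319/274877906944.

252368141319/274877906944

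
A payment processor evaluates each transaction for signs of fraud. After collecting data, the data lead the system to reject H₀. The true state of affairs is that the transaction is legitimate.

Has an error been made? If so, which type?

Type I error

The conventional null hypothesis here is that the transaction is legitimate.
H₀ was rejected, but H₀ is actually true.
Rejecting a true null hypothesis is a Type I error (false positive).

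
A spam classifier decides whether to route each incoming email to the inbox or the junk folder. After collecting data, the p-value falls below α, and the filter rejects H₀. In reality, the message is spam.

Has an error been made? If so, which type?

No error — this is a correct decision.

The conventional null hypothesis here is that the message is legitimate (not spam).
The test rejected a false H₀ — the decision matches the true state.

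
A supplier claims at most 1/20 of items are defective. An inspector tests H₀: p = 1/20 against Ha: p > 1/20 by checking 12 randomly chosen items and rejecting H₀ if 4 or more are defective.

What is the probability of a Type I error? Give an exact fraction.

Under H₀, Y ~ Binomial(12, 1/20); the Type I error rate is P(Y ≥ 4).
α = 1 − P(Y ≤ 3) = 1 − 817367938474207/819200000000000 = 1832061525793/819200000000000.

1832061525793/819200000000000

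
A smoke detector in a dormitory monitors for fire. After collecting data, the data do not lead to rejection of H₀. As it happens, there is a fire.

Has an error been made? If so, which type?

The conventional null hypothesis here is that there is no fire.
H₀ was not rejected, but H₀ is actually false.
Failing to reject a false null hypothesis is a Type II error (false negative).

Type II error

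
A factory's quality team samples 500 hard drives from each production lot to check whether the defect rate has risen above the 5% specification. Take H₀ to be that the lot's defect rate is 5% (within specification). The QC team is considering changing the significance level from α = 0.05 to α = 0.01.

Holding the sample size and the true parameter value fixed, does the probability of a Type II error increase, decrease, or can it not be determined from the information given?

Lowering α raises the bar for rejection; under Ha, the test now fails to reject on outcomes it previously would have rejected.

It increases.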